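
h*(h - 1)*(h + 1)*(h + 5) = h^4 + 5*h^3 - h^2 - 5*h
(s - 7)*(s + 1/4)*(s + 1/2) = s^3 - 25*s^2/4 - 41*s/8 - 7/8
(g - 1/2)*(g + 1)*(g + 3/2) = g^3 + 2*g^2 + g/4 - 3/4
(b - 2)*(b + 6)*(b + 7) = b^3 + 11*b^2 + 16*b - 84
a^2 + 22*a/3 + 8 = (a + 4/3)*(a + 6)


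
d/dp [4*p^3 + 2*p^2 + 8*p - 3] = 12*p^2 + 4*p + 8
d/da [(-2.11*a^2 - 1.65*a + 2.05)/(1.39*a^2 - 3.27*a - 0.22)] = (9.1932*a^2 - 4.7706*a + 7.0665)/(1.9321*a^4 - 9.0906*a^3 + 10.0813*a^2 + 1.4388*a + 0.0484)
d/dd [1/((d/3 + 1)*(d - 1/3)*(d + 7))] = 9*(-9*d^2 - 58*d - 53)/(9*d^6 + 174*d^5 + 1159*d^4 + 2948*d^3 + 1591*d^2 - 2226*d + 441)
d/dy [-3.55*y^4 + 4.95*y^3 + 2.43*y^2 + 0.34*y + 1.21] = -14.2*y^3 + 14.85*y^2 + 4.86*y + 0.34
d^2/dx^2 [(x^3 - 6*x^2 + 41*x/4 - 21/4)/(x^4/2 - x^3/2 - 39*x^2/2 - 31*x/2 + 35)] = (4*x^6 - 60*x^5 + 594*x^4 + 1180*x^3 - 10857*x^2 + 4410*x + 106141)/(x^9 - 117*x^7 - 210*x^6 + 4563*x^5 + 16380*x^4 - 44619*x^3 - 319410*x^2 - 573300*x - 343000)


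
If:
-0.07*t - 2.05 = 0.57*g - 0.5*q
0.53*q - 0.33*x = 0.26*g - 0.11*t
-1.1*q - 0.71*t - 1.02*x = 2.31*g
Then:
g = 2.91487050960735 - 1.31719298245614*x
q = 5.0088276246171 - 0.906198830409357*x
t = 4.25286549707602*x - 17.2437482595377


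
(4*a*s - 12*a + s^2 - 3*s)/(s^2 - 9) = (4*a + s)/(s + 3)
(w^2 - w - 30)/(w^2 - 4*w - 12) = (w + 5)/(w + 2)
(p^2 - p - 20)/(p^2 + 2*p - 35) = (p + 4)/(p + 7)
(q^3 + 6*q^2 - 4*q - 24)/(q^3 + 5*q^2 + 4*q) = (q^3 + 6*q^2 - 4*q - 24)/(q*(q^2 + 5*q + 4))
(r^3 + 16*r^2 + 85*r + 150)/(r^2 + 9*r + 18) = (r^2 + 10*r + 25)/(r + 3)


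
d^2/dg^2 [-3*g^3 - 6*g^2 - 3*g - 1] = -18*g - 12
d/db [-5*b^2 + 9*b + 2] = 9 - 10*b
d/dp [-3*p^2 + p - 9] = 1 - 6*p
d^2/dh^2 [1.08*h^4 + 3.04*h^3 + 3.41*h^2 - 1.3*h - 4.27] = 12.96*h^2 + 18.24*h + 6.82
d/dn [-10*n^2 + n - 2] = 1 - 20*n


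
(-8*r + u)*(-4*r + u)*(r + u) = 32*r^3 + 20*r^2*u - 11*r*u^2 + u^3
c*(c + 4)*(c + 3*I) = c^3 + 4*c^2 + 3*I*c^2 + 12*I*c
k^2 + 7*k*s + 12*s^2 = (k + 3*s)*(k + 4*s)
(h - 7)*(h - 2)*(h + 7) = h^3 - 2*h^2 - 49*h + 98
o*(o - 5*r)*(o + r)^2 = o^4 - 3*o^3*r - 9*o^2*r^2 - 5*o*r^3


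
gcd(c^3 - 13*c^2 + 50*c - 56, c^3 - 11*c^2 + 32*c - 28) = c^2 - 9*c + 14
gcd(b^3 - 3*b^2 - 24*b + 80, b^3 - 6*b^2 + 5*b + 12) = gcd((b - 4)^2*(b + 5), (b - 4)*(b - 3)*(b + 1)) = b - 4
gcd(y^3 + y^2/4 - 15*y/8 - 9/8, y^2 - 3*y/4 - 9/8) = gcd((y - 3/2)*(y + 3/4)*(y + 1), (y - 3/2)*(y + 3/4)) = y^2 - 3*y/4 - 9/8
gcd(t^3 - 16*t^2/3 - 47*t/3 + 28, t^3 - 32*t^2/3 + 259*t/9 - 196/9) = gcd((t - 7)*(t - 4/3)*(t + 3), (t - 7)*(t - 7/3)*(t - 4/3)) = t^2 - 25*t/3 + 28/3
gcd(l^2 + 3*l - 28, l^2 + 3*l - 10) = 1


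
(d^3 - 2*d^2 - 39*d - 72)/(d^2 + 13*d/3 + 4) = 3*(d^2 - 5*d - 24)/(3*d + 4)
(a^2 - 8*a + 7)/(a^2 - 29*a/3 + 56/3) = 3*(a - 1)/(3*a - 8)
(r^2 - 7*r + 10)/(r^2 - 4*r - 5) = (r - 2)/(r + 1)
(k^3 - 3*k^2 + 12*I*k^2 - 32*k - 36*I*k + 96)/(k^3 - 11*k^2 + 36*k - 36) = (k^2 + 12*I*k - 32)/(k^2 - 8*k + 12)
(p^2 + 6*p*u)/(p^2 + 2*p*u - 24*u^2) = p/(p - 4*u)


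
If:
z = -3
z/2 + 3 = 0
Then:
No Solution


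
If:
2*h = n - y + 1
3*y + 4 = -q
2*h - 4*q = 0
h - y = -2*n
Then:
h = 20/29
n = -31/29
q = 10/29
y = -42/29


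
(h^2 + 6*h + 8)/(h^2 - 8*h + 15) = (h^2 + 6*h + 8)/(h^2 - 8*h + 15)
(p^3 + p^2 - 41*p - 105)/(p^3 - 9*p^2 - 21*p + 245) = (p + 3)/(p - 7)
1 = 1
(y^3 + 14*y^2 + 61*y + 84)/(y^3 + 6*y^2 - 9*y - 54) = (y^2 + 11*y + 28)/(y^2 + 3*y - 18)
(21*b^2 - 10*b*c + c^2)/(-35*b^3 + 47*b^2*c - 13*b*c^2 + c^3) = (-3*b + c)/(5*b^2 - 6*b*c + c^2)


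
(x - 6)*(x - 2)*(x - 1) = x^3 - 9*x^2 + 20*x - 12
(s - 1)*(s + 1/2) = s^2 - s/2 - 1/2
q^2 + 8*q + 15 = (q + 3)*(q + 5)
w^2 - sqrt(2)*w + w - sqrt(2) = (w + 1)*(w - sqrt(2))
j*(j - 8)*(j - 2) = j^3 - 10*j^2 + 16*j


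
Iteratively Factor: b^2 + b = (b)*(b + 1)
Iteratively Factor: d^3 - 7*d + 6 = (d - 1)*(d^2 + d - 6) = (d - 2)*(d - 1)*(d + 3)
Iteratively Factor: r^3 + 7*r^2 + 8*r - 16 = (r + 4)*(r^2 + 3*r - 4) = (r - 1)*(r + 4)*(r + 4)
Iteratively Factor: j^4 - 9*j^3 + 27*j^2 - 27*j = (j - 3)*(j^3 - 6*j^2 + 9*j) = (j - 3)^2*(j^2 - 3*j) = j*(j - 3)^2*(j - 3)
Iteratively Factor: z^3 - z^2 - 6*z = (z + 2)*(z^2 - 3*z) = z*(z + 2)*(z - 3)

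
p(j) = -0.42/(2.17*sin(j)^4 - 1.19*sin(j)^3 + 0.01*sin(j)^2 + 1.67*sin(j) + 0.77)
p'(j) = -0.42*(-8.68*sin(j)^3*cos(j) + 3.57*sin(j)^2*cos(j) - 0.02*sin(j)*cos(j) - 1.67*cos(j))/(2.17*sin(j)^4 - 1.19*sin(j)^3 + 0.01*sin(j)^2 + 1.67*sin(j) + 0.77)^2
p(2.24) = -0.18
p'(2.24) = -0.18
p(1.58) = -0.12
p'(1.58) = -0.00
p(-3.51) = -0.31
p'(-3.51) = -0.35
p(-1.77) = -0.19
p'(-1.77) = 0.16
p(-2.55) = -1.63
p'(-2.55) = 5.01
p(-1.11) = -0.27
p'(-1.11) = -0.59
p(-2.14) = -0.36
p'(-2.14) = 1.00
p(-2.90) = -1.06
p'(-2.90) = -3.52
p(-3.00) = -0.78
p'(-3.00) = -2.25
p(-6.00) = -0.34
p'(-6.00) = 0.43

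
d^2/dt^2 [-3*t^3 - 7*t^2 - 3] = -18*t - 14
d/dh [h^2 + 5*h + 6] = 2*h + 5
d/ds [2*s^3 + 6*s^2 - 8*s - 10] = 6*s^2 + 12*s - 8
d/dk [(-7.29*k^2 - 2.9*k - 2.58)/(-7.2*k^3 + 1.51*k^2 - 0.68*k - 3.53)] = (-52.488*k^4 - 41.76*k^3 - 46.3918*k^2 + 59.259*k + 8.4826)/(51.84*k^6 - 21.744*k^5 + 12.0721*k^4 + 48.7784*k^3 - 10.1982*k^2 + 4.8008*k + 12.4609)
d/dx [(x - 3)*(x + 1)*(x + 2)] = 3*x^2 - 7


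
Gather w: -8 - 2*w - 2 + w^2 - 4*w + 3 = w^2 - 6*w - 7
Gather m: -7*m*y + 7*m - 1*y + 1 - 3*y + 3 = m*(7 - 7*y) - 4*y + 4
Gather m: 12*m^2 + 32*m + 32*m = 12*m^2 + 64*m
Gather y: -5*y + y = -4*y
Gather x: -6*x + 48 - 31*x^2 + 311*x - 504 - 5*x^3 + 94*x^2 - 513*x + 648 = -5*x^3 + 63*x^2 - 208*x + 192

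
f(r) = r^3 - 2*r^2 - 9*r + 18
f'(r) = 3*r^2 - 4*r - 9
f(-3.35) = -11.89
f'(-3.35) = 38.07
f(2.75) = -1.08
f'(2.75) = 2.69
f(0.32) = 14.95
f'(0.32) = -9.97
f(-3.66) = -24.88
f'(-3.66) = 45.83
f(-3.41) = -14.22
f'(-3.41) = 39.52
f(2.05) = -0.24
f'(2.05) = -4.59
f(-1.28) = 24.15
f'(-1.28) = 1.04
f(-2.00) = 20.00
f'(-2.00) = 11.00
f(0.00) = 18.00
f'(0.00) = -9.00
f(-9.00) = -792.00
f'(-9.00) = 270.00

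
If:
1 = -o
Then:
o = -1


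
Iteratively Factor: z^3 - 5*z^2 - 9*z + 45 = (z + 3)*(z^2 - 8*z + 15) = (z - 5)*(z + 3)*(z - 3)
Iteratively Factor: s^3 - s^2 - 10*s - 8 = (s - 4)*(s^2 + 3*s + 2) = (s - 4)*(s + 1)*(s + 2)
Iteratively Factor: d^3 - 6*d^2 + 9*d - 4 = (d - 1)*(d^2 - 5*d + 4) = (d - 1)^2*(d - 4)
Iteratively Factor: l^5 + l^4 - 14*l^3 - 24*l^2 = (l - 4)*(l^4 + 5*l^3 + 6*l^2) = (l - 4)*(l + 2)*(l^3 + 3*l^2) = l*(l - 4)*(l + 2)*(l^2 + 3*l) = l^2*(l - 4)*(l + 2)*(l + 3)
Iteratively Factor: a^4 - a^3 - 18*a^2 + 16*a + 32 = (a - 4)*(a^3 + 3*a^2 - 6*a - 8) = (a - 4)*(a + 1)*(a^2 + 2*a - 8) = (a - 4)*(a + 1)*(a + 4)*(a - 2)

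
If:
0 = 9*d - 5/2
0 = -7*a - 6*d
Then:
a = -5/21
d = 5/18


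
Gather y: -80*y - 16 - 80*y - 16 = -160*y - 32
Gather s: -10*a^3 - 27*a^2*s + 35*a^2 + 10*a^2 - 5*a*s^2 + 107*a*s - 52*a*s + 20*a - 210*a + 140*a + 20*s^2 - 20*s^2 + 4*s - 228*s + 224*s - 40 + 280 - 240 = -10*a^3 + 45*a^2 - 5*a*s^2 - 50*a + s*(-27*a^2 + 55*a)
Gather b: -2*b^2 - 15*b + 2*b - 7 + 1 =-2*b^2 - 13*b - 6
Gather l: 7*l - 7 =7*l - 7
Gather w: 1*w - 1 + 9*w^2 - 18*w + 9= 9*w^2 - 17*w + 8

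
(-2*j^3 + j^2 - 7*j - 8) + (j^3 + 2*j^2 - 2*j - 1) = -j^3 + 3*j^2 - 9*j - 9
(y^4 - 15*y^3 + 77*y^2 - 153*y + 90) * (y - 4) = y^5 - 19*y^4 + 137*y^3 - 461*y^2 + 702*y - 360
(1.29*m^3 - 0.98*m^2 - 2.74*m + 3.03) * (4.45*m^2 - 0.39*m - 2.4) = 5.7405*m^5 - 4.8641*m^4 - 14.9068*m^3 + 16.9041*m^2 + 5.3943*m - 7.272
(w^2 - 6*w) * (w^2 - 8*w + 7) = w^4 - 14*w^3 + 55*w^2 - 42*w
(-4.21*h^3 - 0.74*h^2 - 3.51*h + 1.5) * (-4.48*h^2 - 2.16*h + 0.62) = 18.8608*h^5 + 12.4088*h^4 + 14.713*h^3 + 0.402799999999999*h^2 - 5.4162*h + 0.93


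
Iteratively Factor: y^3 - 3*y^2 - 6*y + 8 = (y + 2)*(y^2 - 5*y + 4) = (y - 1)*(y + 2)*(y - 4)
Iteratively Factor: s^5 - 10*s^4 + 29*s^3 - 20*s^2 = (s)*(s^4 - 10*s^3 + 29*s^2 - 20*s) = s*(s - 1)*(s^3 - 9*s^2 + 20*s) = s*(s - 5)*(s - 1)*(s^2 - 4*s) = s*(s - 5)*(s - 4)*(s - 1)*(s)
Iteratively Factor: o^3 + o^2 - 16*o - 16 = (o - 4)*(o^2 + 5*o + 4) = (o - 4)*(o + 4)*(o + 1)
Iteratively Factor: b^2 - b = (b - 1)*(b)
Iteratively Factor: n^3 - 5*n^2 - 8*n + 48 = (n + 3)*(n^2 - 8*n + 16) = (n - 4)*(n + 3)*(n - 4)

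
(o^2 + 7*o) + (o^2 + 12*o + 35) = 2*o^2 + 19*o + 35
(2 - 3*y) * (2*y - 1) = -6*y^2 + 7*y - 2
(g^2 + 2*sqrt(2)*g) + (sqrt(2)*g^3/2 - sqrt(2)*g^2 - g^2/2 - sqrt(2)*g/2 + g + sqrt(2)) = sqrt(2)*g^3/2 - sqrt(2)*g^2 + g^2/2 + g + 3*sqrt(2)*g/2 + sqrt(2)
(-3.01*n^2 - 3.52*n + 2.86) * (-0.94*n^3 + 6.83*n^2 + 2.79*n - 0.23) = 2.8294*n^5 - 17.2495*n^4 - 35.1279*n^3 + 10.4053*n^2 + 8.789*n - 0.6578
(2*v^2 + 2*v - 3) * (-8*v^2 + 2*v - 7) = -16*v^4 - 12*v^3 + 14*v^2 - 20*v + 21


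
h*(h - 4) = h^2 - 4*h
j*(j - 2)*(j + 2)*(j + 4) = j^4 + 4*j^3 - 4*j^2 - 16*j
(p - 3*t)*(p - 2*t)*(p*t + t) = p^3*t - 5*p^2*t^2 + p^2*t + 6*p*t^3 - 5*p*t^2 + 6*t^3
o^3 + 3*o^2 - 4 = (o - 1)*(o + 2)^2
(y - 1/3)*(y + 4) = y^2 + 11*y/3 - 4/3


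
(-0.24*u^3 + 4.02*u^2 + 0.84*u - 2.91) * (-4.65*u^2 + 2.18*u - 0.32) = 1.116*u^5 - 19.2162*u^4 + 4.9344*u^3 + 14.0763*u^2 - 6.6126*u + 0.9312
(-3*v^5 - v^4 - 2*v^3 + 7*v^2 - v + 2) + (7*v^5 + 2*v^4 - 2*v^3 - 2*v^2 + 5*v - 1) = 4*v^5 + v^4 - 4*v^3 + 5*v^2 + 4*v + 1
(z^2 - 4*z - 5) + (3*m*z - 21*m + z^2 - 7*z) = 3*m*z - 21*m + 2*z^2 - 11*z - 5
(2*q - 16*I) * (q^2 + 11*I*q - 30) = 2*q^3 + 6*I*q^2 + 116*q + 480*I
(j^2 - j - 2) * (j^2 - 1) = j^4 - j^3 - 3*j^2 + j + 2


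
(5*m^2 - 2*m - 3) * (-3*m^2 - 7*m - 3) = -15*m^4 - 29*m^3 + 8*m^2 + 27*m + 9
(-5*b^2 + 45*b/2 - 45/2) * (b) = -5*b^3 + 45*b^2/2 - 45*b/2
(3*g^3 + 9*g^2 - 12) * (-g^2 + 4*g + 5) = -3*g^5 + 3*g^4 + 51*g^3 + 57*g^2 - 48*g - 60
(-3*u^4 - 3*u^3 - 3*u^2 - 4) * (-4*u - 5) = 12*u^5 + 27*u^4 + 27*u^3 + 15*u^2 + 16*u + 20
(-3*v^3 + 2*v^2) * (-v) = 3*v^4 - 2*v^3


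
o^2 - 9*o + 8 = (o - 8)*(o - 1)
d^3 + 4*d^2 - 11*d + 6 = (d - 1)^2*(d + 6)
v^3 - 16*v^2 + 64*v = v*(v - 8)^2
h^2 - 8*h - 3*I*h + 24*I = (h - 8)*(h - 3*I)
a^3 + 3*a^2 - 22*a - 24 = (a - 4)*(a + 1)*(a + 6)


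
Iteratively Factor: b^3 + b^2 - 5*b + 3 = (b - 1)*(b^2 + 2*b - 3) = (b - 1)*(b + 3)*(b - 1)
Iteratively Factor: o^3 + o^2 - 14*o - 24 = (o + 2)*(o^2 - o - 12) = (o - 4)*(o + 2)*(o + 3)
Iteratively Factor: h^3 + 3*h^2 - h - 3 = (h + 1)*(h^2 + 2*h - 3) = (h + 1)*(h + 3)*(h - 1)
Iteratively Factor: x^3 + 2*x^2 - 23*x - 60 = (x - 5)*(x^2 + 7*x + 12) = (x - 5)*(x + 4)*(x + 3)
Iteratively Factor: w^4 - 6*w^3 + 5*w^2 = (w)*(w^3 - 6*w^2 + 5*w) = w^2*(w^2 - 6*w + 5) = w^2*(w - 5)*(w - 1)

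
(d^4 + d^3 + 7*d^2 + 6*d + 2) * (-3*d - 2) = -3*d^5 - 5*d^4 - 23*d^3 - 32*d^2 - 18*d - 4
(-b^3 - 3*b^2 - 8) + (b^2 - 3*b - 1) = -b^3 - 2*b^2 - 3*b - 9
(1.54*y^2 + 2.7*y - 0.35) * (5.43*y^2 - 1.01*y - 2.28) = 8.3622*y^4 + 13.1056*y^3 - 8.1387*y^2 - 5.8025*y + 0.798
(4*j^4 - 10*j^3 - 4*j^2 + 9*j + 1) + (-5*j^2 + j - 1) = 4*j^4 - 10*j^3 - 9*j^2 + 10*j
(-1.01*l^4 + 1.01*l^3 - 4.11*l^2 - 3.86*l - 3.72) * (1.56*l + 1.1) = -1.5756*l^5 + 0.4646*l^4 - 5.3006*l^3 - 10.5426*l^2 - 10.0492*l - 4.092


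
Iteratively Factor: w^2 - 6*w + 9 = (w - 3)*(w - 3)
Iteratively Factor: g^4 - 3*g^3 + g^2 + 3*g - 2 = (g + 1)*(g^3 - 4*g^2 + 5*g - 2) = (g - 1)*(g + 1)*(g^2 - 3*g + 2) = (g - 2)*(g - 1)*(g + 1)*(g - 1)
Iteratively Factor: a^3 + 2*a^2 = (a)*(a^2 + 2*a) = a*(a + 2)*(a)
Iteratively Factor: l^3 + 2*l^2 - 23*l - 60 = (l + 4)*(l^2 - 2*l - 15) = (l - 5)*(l + 4)*(l + 3)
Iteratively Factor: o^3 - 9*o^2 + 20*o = (o - 5)*(o^2 - 4*o) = o*(o - 5)*(o - 4)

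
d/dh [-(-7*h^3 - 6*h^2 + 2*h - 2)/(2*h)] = 7*h + 3 - 1/h^2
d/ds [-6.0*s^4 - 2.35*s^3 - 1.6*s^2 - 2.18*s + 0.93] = -24.0*s^3 - 7.05*s^2 - 3.2*s - 2.18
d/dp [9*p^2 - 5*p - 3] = 18*p - 5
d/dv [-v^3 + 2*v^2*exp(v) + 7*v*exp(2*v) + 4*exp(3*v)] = 2*v^2*exp(v) - 3*v^2 + 14*v*exp(2*v) + 4*v*exp(v) + 12*exp(3*v) + 7*exp(2*v)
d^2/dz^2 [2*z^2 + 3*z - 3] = 4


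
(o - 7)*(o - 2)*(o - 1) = o^3 - 10*o^2 + 23*o - 14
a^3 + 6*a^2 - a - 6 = (a - 1)*(a + 1)*(a + 6)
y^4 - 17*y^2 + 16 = (y - 4)*(y - 1)*(y + 1)*(y + 4)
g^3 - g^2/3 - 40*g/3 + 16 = (g - 3)*(g - 4/3)*(g + 4)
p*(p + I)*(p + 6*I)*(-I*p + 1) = -I*p^4 + 8*p^3 + 13*I*p^2 - 6*p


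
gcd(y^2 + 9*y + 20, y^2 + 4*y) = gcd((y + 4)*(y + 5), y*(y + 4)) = y + 4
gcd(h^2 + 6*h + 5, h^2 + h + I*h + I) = h + 1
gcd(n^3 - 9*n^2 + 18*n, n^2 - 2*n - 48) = 1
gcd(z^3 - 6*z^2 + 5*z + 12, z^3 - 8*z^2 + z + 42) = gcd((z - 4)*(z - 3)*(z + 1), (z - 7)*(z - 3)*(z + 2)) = z - 3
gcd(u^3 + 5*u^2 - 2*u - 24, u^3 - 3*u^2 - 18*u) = u + 3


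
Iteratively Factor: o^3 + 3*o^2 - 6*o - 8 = (o - 2)*(o^2 + 5*o + 4) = (o - 2)*(o + 4)*(o + 1)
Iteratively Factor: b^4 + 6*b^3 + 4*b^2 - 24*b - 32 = (b + 4)*(b^3 + 2*b^2 - 4*b - 8) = (b - 2)*(b + 4)*(b^2 + 4*b + 4) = (b - 2)*(b + 2)*(b + 4)*(b + 2)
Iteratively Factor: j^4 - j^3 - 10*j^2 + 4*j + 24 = (j + 2)*(j^3 - 3*j^2 - 4*j + 12) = (j - 3)*(j + 2)*(j^2 - 4) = (j - 3)*(j - 2)*(j + 2)*(j + 2)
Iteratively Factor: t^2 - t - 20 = (t + 4)*(t - 5)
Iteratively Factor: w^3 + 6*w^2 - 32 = (w + 4)*(w^2 + 2*w - 8) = (w - 2)*(w + 4)*(w + 4)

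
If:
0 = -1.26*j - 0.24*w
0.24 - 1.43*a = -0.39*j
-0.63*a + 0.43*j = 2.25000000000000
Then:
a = 2.66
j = 9.12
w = -47.90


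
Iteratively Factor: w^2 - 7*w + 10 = (w - 5)*(w - 2)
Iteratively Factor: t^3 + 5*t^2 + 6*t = (t + 2)*(t^2 + 3*t) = t*(t + 2)*(t + 3)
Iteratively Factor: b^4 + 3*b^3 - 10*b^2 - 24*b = (b)*(b^3 + 3*b^2 - 10*b - 24) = b*(b - 3)*(b^2 + 6*b + 8) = b*(b - 3)*(b + 2)*(b + 4)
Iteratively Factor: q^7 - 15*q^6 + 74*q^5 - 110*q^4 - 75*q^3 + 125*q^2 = (q - 5)*(q^6 - 10*q^5 + 24*q^4 + 10*q^3 - 25*q^2) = q*(q - 5)*(q^5 - 10*q^4 + 24*q^3 + 10*q^2 - 25*q) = q*(q - 5)*(q + 1)*(q^4 - 11*q^3 + 35*q^2 - 25*q) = q*(q - 5)*(q - 1)*(q + 1)*(q^3 - 10*q^2 + 25*q) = q^2*(q - 5)*(q - 1)*(q + 1)*(q^2 - 10*q + 25) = q^2*(q - 5)^2*(q - 1)*(q + 1)*(q - 5)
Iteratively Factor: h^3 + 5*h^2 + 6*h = (h)*(h^2 + 5*h + 6) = h*(h + 3)*(h + 2)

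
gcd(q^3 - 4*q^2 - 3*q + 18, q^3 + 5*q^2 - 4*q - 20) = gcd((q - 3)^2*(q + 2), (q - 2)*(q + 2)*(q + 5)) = q + 2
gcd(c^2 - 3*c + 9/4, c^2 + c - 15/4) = c - 3/2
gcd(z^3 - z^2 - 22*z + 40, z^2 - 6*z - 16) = 1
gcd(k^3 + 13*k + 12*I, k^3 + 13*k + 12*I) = k^3 + 13*k + 12*I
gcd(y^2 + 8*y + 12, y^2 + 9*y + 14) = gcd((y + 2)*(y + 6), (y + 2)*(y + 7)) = y + 2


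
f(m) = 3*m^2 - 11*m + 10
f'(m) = 6*m - 11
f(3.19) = 5.44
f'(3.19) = 8.14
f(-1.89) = 41.51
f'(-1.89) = -22.34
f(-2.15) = 47.52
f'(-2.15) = -23.90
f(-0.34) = 14.09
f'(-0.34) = -13.04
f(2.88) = 3.20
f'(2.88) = 6.28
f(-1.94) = 42.63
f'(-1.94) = -22.64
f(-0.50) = 16.25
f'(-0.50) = -14.00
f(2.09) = 0.11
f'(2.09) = 1.54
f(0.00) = 10.00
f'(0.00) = -11.00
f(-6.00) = 184.00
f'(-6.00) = -47.00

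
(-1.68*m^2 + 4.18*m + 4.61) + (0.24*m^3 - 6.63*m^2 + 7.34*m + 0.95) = 0.24*m^3 - 8.31*m^2 + 11.52*m + 5.56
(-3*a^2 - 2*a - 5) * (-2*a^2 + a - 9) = 6*a^4 + a^3 + 35*a^2 + 13*a + 45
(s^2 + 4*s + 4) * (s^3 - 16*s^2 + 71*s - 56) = s^5 - 12*s^4 + 11*s^3 + 164*s^2 + 60*s - 224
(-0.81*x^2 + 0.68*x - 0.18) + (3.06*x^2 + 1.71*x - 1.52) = 2.25*x^2 + 2.39*x - 1.7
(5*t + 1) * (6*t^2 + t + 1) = 30*t^3 + 11*t^2 + 6*t + 1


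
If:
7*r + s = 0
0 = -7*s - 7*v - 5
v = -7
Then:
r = -44/49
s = 44/7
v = -7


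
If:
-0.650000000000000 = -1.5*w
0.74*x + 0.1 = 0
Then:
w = 0.43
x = -0.14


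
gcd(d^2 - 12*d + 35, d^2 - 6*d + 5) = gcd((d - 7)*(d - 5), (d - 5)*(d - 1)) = d - 5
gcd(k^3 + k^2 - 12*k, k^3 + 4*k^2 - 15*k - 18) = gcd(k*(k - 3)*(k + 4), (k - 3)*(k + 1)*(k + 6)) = k - 3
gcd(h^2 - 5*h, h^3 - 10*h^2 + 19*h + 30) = h - 5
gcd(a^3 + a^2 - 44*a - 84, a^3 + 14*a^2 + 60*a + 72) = a^2 + 8*a + 12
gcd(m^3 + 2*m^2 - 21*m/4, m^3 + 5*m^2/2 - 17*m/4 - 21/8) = m^2 + 2*m - 21/4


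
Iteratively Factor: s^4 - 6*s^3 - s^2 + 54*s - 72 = (s - 4)*(s^3 - 2*s^2 - 9*s + 18) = (s - 4)*(s - 2)*(s^2 - 9) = (s - 4)*(s - 2)*(s + 3)*(s - 3)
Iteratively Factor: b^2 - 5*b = (b - 5)*(b)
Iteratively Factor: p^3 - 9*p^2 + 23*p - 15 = (p - 3)*(p^2 - 6*p + 5) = (p - 5)*(p - 3)*(p - 1)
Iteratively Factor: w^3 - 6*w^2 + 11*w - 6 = (w - 3)*(w^2 - 3*w + 2) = (w - 3)*(w - 2)*(w - 1)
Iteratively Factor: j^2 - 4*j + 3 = (j - 3)*(j - 1)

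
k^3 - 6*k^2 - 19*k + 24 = (k - 8)*(k - 1)*(k + 3)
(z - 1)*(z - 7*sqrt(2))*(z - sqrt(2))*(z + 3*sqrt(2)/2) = z^4 - 13*sqrt(2)*z^3/2 - z^3 - 10*z^2 + 13*sqrt(2)*z^2/2 + 10*z + 21*sqrt(2)*z - 21*sqrt(2)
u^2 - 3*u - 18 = (u - 6)*(u + 3)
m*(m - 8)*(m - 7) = m^3 - 15*m^2 + 56*m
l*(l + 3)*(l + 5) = l^3 + 8*l^2 + 15*l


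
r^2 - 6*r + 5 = (r - 5)*(r - 1)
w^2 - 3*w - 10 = (w - 5)*(w + 2)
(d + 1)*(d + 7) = d^2 + 8*d + 7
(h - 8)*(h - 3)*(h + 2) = h^3 - 9*h^2 + 2*h + 48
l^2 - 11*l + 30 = (l - 6)*(l - 5)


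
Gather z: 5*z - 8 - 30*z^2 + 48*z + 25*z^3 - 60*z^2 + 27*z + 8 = 25*z^3 - 90*z^2 + 80*z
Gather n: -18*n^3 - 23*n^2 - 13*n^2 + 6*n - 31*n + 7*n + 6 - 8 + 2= -18*n^3 - 36*n^2 - 18*n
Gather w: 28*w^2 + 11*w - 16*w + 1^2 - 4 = 28*w^2 - 5*w - 3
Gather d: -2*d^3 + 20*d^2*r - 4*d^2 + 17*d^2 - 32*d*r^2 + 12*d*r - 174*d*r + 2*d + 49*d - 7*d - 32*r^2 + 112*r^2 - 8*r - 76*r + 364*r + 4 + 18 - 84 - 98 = -2*d^3 + d^2*(20*r + 13) + d*(-32*r^2 - 162*r + 44) + 80*r^2 + 280*r - 160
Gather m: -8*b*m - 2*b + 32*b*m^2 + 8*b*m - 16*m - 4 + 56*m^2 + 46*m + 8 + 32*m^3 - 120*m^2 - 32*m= -2*b + 32*m^3 + m^2*(32*b - 64) - 2*m + 4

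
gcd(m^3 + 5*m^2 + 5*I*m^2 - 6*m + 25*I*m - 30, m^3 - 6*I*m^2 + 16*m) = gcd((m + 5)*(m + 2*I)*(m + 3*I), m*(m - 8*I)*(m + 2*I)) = m + 2*I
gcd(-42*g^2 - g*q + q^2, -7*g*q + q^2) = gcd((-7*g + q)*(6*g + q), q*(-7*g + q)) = -7*g + q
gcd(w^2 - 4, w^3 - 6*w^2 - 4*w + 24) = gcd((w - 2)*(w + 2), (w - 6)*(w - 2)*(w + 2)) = w^2 - 4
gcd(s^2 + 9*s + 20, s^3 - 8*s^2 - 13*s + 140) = s + 4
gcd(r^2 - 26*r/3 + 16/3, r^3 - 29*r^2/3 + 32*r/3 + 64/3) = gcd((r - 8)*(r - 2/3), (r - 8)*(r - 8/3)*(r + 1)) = r - 8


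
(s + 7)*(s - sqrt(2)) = s^2 - sqrt(2)*s + 7*s - 7*sqrt(2)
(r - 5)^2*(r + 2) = r^3 - 8*r^2 + 5*r + 50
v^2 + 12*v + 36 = (v + 6)^2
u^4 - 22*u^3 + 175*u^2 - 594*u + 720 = (u - 8)*(u - 6)*(u - 5)*(u - 3)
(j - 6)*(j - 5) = j^2 - 11*j + 30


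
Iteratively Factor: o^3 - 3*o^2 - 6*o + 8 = (o - 4)*(o^2 + o - 2) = (o - 4)*(o + 2)*(o - 1)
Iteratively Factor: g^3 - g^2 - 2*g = (g + 1)*(g^2 - 2*g) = g*(g + 1)*(g - 2)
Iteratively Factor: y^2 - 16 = (y + 4)*(y - 4)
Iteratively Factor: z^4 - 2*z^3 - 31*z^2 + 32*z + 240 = (z - 5)*(z^3 + 3*z^2 - 16*z - 48) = (z - 5)*(z - 4)*(z^2 + 7*z + 12) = (z - 5)*(z - 4)*(z + 4)*(z + 3)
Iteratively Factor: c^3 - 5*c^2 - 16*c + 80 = (c - 5)*(c^2 - 16) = (c - 5)*(c - 4)*(c + 4)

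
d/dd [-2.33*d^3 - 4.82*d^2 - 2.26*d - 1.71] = -6.99*d^2 - 9.64*d - 2.26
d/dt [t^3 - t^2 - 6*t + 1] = 3*t^2 - 2*t - 6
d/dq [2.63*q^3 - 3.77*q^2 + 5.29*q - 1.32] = 7.89*q^2 - 7.54*q + 5.29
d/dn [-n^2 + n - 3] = 1 - 2*n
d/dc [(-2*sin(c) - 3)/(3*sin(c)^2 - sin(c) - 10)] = (6*sin(c)^2 + 18*sin(c) + 17)*cos(c)/(-3*sin(c)^2 + sin(c) + 10)^2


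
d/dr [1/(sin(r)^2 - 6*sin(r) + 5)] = 2*(3 - sin(r))*cos(r)/(sin(r)^2 - 6*sin(r) + 5)^2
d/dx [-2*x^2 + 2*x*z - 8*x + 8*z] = -4*x + 2*z - 8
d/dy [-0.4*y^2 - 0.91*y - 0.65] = -0.8*y - 0.91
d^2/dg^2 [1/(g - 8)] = 2/(g - 8)^3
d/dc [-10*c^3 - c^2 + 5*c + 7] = -30*c^2 - 2*c + 5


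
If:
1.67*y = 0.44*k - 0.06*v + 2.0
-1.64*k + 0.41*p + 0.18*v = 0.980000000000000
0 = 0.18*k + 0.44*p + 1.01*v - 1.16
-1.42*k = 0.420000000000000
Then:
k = -0.30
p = 0.84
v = 0.84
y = 1.09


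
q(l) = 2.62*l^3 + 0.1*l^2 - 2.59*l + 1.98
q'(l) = 7.86*l^2 + 0.2*l - 2.59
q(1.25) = 4.02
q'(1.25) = 9.94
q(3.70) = 126.48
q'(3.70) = 105.75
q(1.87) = 14.62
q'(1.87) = 25.27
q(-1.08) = 1.59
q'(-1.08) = 6.36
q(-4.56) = -232.56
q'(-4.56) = 159.94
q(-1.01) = 2.00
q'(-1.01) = 5.23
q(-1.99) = -13.12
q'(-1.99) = 28.14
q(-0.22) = 2.53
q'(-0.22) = -2.25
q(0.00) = 1.98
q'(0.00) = -2.59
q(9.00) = 1896.75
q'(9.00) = 635.87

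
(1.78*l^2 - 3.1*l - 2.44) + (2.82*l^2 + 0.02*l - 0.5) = 4.6*l^2 - 3.08*l - 2.94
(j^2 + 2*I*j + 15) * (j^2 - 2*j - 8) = j^4 - 2*j^3 + 2*I*j^3 + 7*j^2 - 4*I*j^2 - 30*j - 16*I*j - 120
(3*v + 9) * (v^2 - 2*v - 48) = 3*v^3 + 3*v^2 - 162*v - 432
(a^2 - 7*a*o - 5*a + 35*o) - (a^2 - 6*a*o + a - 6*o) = -a*o - 6*a + 41*o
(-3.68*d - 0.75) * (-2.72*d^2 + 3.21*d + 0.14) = 10.0096*d^3 - 9.7728*d^2 - 2.9227*d - 0.105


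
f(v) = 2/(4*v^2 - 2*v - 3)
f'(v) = 2*(2 - 8*v)/(4*v^2 - 2*v - 3)^2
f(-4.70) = 0.02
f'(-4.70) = 0.01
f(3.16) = 0.07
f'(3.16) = -0.05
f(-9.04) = 0.01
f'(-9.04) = 0.00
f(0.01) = -0.66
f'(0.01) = 0.42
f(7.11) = 0.01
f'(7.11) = -0.00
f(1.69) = 0.40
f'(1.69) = -0.91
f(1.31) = 1.61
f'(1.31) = -10.95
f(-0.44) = -1.49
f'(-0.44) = 6.10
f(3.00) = 0.07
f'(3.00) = -0.06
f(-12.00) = 0.00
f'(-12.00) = 0.00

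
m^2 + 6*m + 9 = (m + 3)^2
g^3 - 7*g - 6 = (g - 3)*(g + 1)*(g + 2)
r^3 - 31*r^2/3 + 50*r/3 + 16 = (r - 8)*(r - 3)*(r + 2/3)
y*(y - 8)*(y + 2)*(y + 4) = y^4 - 2*y^3 - 40*y^2 - 64*y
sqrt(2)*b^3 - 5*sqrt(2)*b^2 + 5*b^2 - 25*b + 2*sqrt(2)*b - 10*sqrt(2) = (b - 5)*(b + 2*sqrt(2))*(sqrt(2)*b + 1)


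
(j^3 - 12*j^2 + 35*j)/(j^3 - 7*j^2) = (j - 5)/j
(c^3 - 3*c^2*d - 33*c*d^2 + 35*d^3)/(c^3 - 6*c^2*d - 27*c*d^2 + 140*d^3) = (c - d)/(c - 4*d)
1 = 1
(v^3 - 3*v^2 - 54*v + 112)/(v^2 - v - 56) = v - 2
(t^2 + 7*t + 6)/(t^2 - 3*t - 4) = (t + 6)/(t - 4)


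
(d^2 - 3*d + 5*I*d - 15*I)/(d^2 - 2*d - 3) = (d + 5*I)/(d + 1)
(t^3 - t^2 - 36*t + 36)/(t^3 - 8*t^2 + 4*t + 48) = (t^2 + 5*t - 6)/(t^2 - 2*t - 8)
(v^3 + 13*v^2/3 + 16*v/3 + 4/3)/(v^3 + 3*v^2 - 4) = (v + 1/3)/(v - 1)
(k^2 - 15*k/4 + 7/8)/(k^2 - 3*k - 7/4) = (4*k - 1)/(2*(2*k + 1))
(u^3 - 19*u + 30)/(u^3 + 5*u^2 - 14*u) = (u^2 + 2*u - 15)/(u*(u + 7))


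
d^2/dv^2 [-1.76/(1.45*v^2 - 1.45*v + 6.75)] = (7.4008*v^2 - 7.4008*v - 1.76*(2.9*v - 1.45)*(5.8*v - 2.9) + 34.452)/(1.45*v^2 - 1.45*v + 6.75)^3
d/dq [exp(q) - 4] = exp(q)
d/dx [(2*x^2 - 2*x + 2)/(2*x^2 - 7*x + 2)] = 10*(1 - x^2)/(4*x^4 - 28*x^3 + 57*x^2 - 28*x + 4)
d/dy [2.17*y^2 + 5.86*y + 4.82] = 4.34*y + 5.86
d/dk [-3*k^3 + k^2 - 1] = k*(2 - 9*k)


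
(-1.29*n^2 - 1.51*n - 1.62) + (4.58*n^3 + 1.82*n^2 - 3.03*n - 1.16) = 4.58*n^3 + 0.53*n^2 - 4.54*n - 2.78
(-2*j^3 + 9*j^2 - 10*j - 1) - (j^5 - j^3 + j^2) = -j^5 - j^3 + 8*j^2 - 10*j - 1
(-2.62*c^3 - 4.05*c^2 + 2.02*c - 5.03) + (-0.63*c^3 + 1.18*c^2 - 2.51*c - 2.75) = -3.25*c^3 - 2.87*c^2 - 0.49*c - 7.78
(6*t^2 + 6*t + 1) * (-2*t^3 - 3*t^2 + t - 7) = -12*t^5 - 30*t^4 - 14*t^3 - 39*t^2 - 41*t - 7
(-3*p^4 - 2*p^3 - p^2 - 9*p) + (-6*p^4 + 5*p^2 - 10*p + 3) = -9*p^4 - 2*p^3 + 4*p^2 - 19*p + 3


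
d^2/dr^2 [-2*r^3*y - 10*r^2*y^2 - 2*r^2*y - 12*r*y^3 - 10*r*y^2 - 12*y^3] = 4*y*(-3*r - 5*y - 1)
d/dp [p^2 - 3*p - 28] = 2*p - 3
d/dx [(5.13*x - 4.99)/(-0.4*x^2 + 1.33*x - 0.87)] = (2.052*x^2 - 3.992*x + 2.1736)/(0.16*x^4 - 1.064*x^3 + 2.4649*x^2 - 2.3142*x + 0.7569)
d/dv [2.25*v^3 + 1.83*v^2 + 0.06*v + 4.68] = 6.75*v^2 + 3.66*v + 0.06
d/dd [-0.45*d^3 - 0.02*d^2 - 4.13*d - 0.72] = -1.35*d^2 - 0.04*d - 4.13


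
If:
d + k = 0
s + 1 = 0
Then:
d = -k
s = -1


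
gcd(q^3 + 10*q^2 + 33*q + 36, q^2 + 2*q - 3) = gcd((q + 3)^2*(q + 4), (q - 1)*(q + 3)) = q + 3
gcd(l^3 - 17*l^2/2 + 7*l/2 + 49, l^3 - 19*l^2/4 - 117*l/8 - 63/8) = l - 7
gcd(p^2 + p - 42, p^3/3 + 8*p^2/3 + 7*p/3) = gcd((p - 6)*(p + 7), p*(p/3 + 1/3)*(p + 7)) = p + 7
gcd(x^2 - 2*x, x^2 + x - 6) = x - 2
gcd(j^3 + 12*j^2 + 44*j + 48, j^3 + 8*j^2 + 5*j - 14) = j + 2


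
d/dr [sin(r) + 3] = cos(r)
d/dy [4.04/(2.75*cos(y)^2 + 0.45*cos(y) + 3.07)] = (22.22*cos(y) + 1.818)*sin(y)/(2.75*cos(y)^2 + 0.45*cos(y) + 3.07)^2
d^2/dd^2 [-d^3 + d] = -6*d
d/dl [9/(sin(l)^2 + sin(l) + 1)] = -9*(2*sin(l) + 1)*cos(l)/(sin(l)^2 + sin(l) + 1)^2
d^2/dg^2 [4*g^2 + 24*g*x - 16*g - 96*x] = 8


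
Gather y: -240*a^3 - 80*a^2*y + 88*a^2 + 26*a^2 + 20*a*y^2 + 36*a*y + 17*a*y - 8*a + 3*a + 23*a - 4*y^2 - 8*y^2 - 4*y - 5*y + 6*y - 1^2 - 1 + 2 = -240*a^3 + 114*a^2 + 18*a + y^2*(20*a - 12) + y*(-80*a^2 + 53*a - 3)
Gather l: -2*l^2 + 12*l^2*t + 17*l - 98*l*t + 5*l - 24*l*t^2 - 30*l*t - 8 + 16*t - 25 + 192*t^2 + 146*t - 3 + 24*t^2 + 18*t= l^2*(12*t - 2) + l*(-24*t^2 - 128*t + 22) + 216*t^2 + 180*t - 36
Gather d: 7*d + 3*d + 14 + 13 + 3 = 10*d + 30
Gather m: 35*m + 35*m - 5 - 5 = 70*m - 10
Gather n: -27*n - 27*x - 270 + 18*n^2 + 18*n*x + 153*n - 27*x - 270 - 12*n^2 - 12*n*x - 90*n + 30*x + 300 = 6*n^2 + n*(6*x + 36) - 24*x - 240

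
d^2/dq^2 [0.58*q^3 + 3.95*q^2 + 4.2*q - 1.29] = 3.48*q + 7.9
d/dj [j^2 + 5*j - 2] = 2*j + 5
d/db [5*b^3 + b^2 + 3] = b*(15*b + 2)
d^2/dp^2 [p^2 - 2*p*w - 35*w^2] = 2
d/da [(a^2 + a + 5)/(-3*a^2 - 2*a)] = (a^2 + 30*a + 10)/(a^2*(9*a^2 + 12*a + 4))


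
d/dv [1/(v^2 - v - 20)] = (1 - 2*v)/(-v^2 + v + 20)^2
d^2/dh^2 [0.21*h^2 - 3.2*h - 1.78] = 0.420000000000000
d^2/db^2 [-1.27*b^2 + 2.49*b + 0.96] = -2.54000000000000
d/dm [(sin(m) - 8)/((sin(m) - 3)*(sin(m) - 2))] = (16*sin(m) + cos(m)^2 - 35)*cos(m)/((sin(m) - 3)^2*(sin(m) - 2)^2)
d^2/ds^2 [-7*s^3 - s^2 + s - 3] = -42*s - 2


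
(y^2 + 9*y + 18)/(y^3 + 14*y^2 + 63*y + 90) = 1/(y + 5)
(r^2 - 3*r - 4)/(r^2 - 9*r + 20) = (r + 1)/(r - 5)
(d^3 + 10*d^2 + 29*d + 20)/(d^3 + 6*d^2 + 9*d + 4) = (d + 5)/(d + 1)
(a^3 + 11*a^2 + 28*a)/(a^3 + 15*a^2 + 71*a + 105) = a*(a + 4)/(a^2 + 8*a + 15)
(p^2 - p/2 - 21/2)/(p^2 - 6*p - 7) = (-2*p^2 + p + 21)/(2*(-p^2 + 6*p + 7))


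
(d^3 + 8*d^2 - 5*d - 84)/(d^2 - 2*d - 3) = (d^2 + 11*d + 28)/(d + 1)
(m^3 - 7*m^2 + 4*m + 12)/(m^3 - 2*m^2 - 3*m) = (m^2 - 8*m + 12)/(m*(m - 3))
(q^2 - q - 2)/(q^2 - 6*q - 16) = (-q^2 + q + 2)/(-q^2 + 6*q + 16)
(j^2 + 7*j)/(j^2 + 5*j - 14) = j/(j - 2)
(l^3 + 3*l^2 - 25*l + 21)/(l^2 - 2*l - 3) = (l^2 + 6*l - 7)/(l + 1)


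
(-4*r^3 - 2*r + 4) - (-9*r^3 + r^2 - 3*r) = 5*r^3 - r^2 + r + 4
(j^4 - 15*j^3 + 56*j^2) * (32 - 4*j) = -4*j^5 + 92*j^4 - 704*j^3 + 1792*j^2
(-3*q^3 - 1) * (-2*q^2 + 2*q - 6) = 6*q^5 - 6*q^4 + 18*q^3 + 2*q^2 - 2*q + 6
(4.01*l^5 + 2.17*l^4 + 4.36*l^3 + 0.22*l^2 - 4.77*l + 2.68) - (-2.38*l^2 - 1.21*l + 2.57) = 4.01*l^5 + 2.17*l^4 + 4.36*l^3 + 2.6*l^2 - 3.56*l + 0.11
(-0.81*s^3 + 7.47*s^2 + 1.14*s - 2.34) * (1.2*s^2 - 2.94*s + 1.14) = -0.972*s^5 + 11.3454*s^4 - 21.5172*s^3 + 2.3562*s^2 + 8.1792*s - 2.6676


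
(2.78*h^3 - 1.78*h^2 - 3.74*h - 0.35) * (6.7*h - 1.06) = 18.626*h^4 - 14.8728*h^3 - 23.1712*h^2 + 1.6194*h + 0.371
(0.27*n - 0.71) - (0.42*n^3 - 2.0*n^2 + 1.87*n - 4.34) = -0.42*n^3 + 2.0*n^2 - 1.6*n + 3.63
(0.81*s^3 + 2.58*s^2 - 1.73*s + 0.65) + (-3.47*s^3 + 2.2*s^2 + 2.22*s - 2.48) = -2.66*s^3 + 4.78*s^2 + 0.49*s - 1.83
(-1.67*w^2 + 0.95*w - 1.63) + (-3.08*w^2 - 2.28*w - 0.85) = -4.75*w^2 - 1.33*w - 2.48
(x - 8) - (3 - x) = 2*x - 11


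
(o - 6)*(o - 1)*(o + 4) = o^3 - 3*o^2 - 22*o + 24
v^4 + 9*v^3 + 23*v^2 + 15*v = v*(v + 1)*(v + 3)*(v + 5)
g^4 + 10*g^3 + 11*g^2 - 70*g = g*(g - 2)*(g + 5)*(g + 7)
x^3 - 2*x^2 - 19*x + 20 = (x - 5)*(x - 1)*(x + 4)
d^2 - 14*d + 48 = (d - 8)*(d - 6)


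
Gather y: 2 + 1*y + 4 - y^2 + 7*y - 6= -y^2 + 8*y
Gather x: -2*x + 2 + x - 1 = 1 - x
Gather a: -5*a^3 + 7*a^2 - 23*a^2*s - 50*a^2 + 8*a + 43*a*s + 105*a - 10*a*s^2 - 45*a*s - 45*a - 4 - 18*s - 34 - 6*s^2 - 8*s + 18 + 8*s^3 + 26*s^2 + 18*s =-5*a^3 + a^2*(-23*s - 43) + a*(-10*s^2 - 2*s + 68) + 8*s^3 + 20*s^2 - 8*s - 20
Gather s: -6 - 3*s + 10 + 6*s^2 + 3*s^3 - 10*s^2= 3*s^3 - 4*s^2 - 3*s + 4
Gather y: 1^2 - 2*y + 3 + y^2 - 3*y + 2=y^2 - 5*y + 6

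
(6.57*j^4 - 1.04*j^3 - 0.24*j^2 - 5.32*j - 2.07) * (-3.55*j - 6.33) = -23.3235*j^5 - 37.8961*j^4 + 7.4352*j^3 + 20.4052*j^2 + 41.0241*j + 13.1031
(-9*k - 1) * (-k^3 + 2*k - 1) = 9*k^4 + k^3 - 18*k^2 + 7*k + 1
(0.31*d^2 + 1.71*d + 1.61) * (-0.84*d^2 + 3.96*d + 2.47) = -0.2604*d^4 - 0.2088*d^3 + 6.1849*d^2 + 10.5993*d + 3.9767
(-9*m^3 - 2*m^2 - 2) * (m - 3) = -9*m^4 + 25*m^3 + 6*m^2 - 2*m + 6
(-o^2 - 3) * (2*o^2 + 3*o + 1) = -2*o^4 - 3*o^3 - 7*o^2 - 9*o - 3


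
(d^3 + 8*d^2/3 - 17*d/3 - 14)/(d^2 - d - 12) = (3*d^2 - d - 14)/(3*(d - 4))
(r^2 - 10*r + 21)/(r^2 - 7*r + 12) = (r - 7)/(r - 4)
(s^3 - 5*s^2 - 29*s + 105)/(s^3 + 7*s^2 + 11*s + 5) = (s^2 - 10*s + 21)/(s^2 + 2*s + 1)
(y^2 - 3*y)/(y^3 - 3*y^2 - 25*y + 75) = y/(y^2 - 25)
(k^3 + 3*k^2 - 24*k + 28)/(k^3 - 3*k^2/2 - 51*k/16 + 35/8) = 16*(k^2 + 5*k - 14)/(16*k^2 + 8*k - 35)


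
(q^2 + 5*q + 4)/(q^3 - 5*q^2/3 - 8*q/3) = 3*(q + 4)/(q*(3*q - 8))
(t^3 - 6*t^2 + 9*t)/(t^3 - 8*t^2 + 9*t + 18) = t*(t - 3)/(t^2 - 5*t - 6)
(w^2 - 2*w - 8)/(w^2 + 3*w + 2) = (w - 4)/(w + 1)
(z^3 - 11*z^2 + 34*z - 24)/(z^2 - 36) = (z^2 - 5*z + 4)/(z + 6)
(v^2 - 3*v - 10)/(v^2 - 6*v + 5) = (v + 2)/(v - 1)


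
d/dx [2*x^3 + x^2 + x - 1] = 6*x^2 + 2*x + 1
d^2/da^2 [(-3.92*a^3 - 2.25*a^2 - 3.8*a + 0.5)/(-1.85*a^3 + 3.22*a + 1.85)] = (5.6843418860808e-14*a^7 + 15.40125*a^6 + 218.14164*a^5 + 220.8789*a^4 + 234.370206*a^3 + 314.04564*a^2 + 70.2297*a - 40.24035)/(6.331625*a^9 - 33.06135*a^7 - 18.994875*a^6 + 57.54462*a^5 + 66.1227*a^4 - 14.391373*a^3 - 57.54462*a^2 - 33.06135*a - 6.331625)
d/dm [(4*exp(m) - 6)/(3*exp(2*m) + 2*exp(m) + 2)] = (-12*exp(2*m) + 36*exp(m) + 20)*exp(m)/(9*exp(4*m) + 12*exp(3*m) + 16*exp(2*m) + 8*exp(m) + 4)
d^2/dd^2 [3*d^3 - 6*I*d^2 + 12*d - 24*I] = 18*d - 12*I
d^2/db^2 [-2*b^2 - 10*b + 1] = -4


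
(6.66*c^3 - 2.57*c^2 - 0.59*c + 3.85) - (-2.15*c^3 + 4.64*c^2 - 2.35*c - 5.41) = 8.81*c^3 - 7.21*c^2 + 1.76*c + 9.26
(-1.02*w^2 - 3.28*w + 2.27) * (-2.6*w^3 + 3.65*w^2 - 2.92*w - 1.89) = 2.652*w^5 + 4.805*w^4 - 14.8956*w^3 + 19.7909*w^2 - 0.429200000000001*w - 4.2903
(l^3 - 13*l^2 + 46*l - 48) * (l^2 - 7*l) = l^5 - 20*l^4 + 137*l^3 - 370*l^2 + 336*l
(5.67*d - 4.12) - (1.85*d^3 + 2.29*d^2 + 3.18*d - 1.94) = -1.85*d^3 - 2.29*d^2 + 2.49*d - 2.18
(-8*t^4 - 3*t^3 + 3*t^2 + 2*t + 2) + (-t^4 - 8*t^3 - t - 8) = -9*t^4 - 11*t^3 + 3*t^2 + t - 6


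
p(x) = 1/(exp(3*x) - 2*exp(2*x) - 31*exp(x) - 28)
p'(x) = (-3*exp(3*x) + 4*exp(2*x) + 31*exp(x))/(exp(3*x) - 2*exp(2*x) - 31*exp(x) - 28)^2 = (-3*exp(2*x) + 4*exp(x) + 31)*exp(x)/(-exp(3*x) + 2*exp(2*x) + 31*exp(x) + 28)^2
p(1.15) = -0.01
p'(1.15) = 0.00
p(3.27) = 0.00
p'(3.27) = -0.00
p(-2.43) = -0.03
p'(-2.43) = 0.00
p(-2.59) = -0.03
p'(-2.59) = 0.00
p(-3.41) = -0.03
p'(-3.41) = 0.00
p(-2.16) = -0.03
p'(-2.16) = 0.00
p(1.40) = -0.01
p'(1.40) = -0.00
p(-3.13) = -0.03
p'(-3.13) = 0.00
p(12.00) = 0.00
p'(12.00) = 0.00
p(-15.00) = -0.04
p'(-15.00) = 0.00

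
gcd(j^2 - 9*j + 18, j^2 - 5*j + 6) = j - 3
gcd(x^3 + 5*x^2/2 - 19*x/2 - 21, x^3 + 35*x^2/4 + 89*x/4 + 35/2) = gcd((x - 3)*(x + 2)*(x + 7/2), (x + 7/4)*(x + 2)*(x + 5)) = x + 2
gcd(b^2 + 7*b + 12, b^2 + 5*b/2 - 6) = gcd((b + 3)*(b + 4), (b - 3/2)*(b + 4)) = b + 4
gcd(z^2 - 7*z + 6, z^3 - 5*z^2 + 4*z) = z - 1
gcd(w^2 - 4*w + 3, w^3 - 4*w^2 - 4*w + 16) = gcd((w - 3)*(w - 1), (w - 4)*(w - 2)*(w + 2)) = 1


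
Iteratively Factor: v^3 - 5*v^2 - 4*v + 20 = (v + 2)*(v^2 - 7*v + 10) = (v - 2)*(v + 2)*(v - 5)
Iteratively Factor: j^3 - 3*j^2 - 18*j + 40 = (j + 4)*(j^2 - 7*j + 10) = (j - 2)*(j + 4)*(j - 5)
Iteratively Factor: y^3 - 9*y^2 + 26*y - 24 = (y - 2)*(y^2 - 7*y + 12) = (y - 4)*(y - 2)*(y - 3)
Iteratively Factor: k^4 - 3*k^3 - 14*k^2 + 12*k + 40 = (k + 2)*(k^3 - 5*k^2 - 4*k + 20) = (k + 2)^2*(k^2 - 7*k + 10) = (k - 2)*(k + 2)^2*(k - 5)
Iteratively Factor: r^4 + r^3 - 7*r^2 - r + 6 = (r + 1)*(r^3 - 7*r + 6) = (r - 1)*(r + 1)*(r^2 + r - 6) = (r - 1)*(r + 1)*(r + 3)*(r - 2)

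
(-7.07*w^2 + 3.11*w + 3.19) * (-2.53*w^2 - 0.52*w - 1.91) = 17.8871*w^4 - 4.1919*w^3 + 3.8158*w^2 - 7.5989*w - 6.0929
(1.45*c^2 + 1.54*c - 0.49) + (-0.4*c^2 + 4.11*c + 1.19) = 1.05*c^2 + 5.65*c + 0.7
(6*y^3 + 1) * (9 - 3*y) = -18*y^4 + 54*y^3 - 3*y + 9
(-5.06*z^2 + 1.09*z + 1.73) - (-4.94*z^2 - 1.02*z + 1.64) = -0.119999999999999*z^2 + 2.11*z + 0.0900000000000001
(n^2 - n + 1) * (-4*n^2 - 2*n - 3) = -4*n^4 + 2*n^3 - 5*n^2 + n - 3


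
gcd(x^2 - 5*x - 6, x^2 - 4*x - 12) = x - 6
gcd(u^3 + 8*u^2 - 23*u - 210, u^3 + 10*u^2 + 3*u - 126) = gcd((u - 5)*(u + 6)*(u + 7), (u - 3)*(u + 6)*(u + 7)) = u^2 + 13*u + 42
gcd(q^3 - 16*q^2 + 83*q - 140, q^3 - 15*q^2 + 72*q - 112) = q^2 - 11*q + 28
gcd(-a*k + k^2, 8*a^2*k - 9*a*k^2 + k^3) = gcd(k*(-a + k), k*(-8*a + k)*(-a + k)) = a*k - k^2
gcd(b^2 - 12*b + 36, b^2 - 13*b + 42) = b - 6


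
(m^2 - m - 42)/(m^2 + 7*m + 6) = (m - 7)/(m + 1)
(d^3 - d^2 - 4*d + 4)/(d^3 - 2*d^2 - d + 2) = (d + 2)/(d + 1)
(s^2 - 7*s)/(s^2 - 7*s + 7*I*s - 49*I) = s/(s + 7*I)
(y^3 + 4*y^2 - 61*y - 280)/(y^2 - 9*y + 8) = (y^2 + 12*y + 35)/(y - 1)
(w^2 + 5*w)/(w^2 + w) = (w + 5)/(w + 1)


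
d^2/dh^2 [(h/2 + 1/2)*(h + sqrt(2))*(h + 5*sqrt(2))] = 3*h + 1 + 6*sqrt(2)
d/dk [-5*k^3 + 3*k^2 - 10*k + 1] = -15*k^2 + 6*k - 10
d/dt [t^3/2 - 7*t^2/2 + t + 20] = 3*t^2/2 - 7*t + 1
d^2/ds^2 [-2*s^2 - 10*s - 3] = -4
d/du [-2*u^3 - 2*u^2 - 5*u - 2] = -6*u^2 - 4*u - 5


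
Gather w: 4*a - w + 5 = 4*a - w + 5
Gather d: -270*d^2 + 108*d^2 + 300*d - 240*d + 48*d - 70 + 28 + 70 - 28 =-162*d^2 + 108*d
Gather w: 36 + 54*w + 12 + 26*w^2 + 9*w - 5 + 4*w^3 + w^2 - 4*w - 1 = 4*w^3 + 27*w^2 + 59*w + 42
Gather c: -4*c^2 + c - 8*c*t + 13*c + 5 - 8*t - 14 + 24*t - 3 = -4*c^2 + c*(14 - 8*t) + 16*t - 12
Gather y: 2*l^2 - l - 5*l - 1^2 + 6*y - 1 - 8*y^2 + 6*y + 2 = 2*l^2 - 6*l - 8*y^2 + 12*y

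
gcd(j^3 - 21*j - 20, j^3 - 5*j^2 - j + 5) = j^2 - 4*j - 5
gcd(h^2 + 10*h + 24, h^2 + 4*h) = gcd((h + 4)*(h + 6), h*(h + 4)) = h + 4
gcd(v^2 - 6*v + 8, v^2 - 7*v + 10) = v - 2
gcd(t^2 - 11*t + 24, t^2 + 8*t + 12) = 1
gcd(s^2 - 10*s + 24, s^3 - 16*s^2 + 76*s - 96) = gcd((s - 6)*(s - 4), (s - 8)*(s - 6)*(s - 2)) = s - 6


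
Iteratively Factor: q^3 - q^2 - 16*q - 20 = (q - 5)*(q^2 + 4*q + 4) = (q - 5)*(q + 2)*(q + 2)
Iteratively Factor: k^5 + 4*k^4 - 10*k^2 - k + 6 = (k + 3)*(k^4 + k^3 - 3*k^2 - k + 2) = (k + 1)*(k + 3)*(k^3 - 3*k + 2) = (k - 1)*(k + 1)*(k + 3)*(k^2 + k - 2) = (k - 1)*(k + 1)*(k + 2)*(k + 3)*(k - 1)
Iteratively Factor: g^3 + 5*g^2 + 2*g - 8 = (g + 4)*(g^2 + g - 2) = (g + 2)*(g + 4)*(g - 1)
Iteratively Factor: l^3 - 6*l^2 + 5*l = (l)*(l^2 - 6*l + 5) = l*(l - 5)*(l - 1)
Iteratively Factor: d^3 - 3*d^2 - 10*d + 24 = (d - 2)*(d^2 - d - 12) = (d - 4)*(d - 2)*(d + 3)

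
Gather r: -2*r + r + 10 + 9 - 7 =12 - r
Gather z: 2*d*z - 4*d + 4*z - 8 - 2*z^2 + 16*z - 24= -4*d - 2*z^2 + z*(2*d + 20) - 32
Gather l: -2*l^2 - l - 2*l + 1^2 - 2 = -2*l^2 - 3*l - 1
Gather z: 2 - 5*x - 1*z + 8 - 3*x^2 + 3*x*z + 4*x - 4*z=-3*x^2 - x + z*(3*x - 5) + 10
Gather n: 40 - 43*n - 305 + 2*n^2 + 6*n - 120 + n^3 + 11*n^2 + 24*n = n^3 + 13*n^2 - 13*n - 385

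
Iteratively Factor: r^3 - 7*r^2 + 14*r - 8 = (r - 4)*(r^2 - 3*r + 2) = (r - 4)*(r - 2)*(r - 1)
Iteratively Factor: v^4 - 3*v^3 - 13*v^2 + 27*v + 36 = (v - 3)*(v^3 - 13*v - 12) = (v - 3)*(v + 1)*(v^2 - v - 12) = (v - 3)*(v + 1)*(v + 3)*(v - 4)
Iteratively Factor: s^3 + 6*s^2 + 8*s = (s + 4)*(s^2 + 2*s) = s*(s + 4)*(s + 2)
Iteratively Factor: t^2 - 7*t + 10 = (t - 2)*(t - 5)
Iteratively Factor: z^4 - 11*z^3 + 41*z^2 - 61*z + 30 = (z - 5)*(z^3 - 6*z^2 + 11*z - 6) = (z - 5)*(z - 1)*(z^2 - 5*z + 6) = (z - 5)*(z - 2)*(z - 1)*(z - 3)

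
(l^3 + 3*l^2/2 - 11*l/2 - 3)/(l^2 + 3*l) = l - 3/2 - 1/l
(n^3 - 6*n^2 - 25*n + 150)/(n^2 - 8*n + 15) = (n^2 - n - 30)/(n - 3)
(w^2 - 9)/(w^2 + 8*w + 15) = (w - 3)/(w + 5)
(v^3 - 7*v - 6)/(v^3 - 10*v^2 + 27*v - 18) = (v^2 + 3*v + 2)/(v^2 - 7*v + 6)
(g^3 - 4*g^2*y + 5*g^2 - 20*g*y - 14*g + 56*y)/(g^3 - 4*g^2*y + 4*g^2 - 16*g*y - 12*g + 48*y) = (g + 7)/(g + 6)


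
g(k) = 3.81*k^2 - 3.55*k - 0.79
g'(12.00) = 87.89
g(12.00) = 505.25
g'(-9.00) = -72.13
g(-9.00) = 339.77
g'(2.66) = 16.72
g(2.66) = 16.73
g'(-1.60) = -15.74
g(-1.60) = 14.64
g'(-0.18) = -4.92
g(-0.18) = -0.03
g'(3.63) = 24.11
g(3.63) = 36.53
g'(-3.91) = -33.34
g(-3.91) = 71.34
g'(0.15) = -2.41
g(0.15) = -1.24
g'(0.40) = -0.50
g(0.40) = -1.60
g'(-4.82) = -40.28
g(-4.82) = 104.84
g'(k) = 7.62*k - 3.55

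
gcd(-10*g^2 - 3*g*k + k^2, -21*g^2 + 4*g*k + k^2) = 1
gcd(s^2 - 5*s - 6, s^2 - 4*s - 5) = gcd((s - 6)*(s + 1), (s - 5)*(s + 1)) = s + 1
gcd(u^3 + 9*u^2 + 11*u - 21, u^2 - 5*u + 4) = u - 1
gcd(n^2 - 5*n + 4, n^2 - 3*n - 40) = 1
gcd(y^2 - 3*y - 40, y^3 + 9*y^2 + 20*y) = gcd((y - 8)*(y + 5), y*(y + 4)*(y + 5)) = y + 5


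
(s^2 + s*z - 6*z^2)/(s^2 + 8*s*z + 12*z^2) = (s^2 + s*z - 6*z^2)/(s^2 + 8*s*z + 12*z^2)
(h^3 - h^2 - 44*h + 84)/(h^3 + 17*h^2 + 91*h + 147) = (h^2 - 8*h + 12)/(h^2 + 10*h + 21)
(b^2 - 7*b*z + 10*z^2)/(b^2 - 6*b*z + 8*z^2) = (-b + 5*z)/(-b + 4*z)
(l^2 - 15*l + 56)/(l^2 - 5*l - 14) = (l - 8)/(l + 2)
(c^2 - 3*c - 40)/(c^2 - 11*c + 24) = (c + 5)/(c - 3)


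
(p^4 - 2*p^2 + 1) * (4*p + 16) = 4*p^5 + 16*p^4 - 8*p^3 - 32*p^2 + 4*p + 16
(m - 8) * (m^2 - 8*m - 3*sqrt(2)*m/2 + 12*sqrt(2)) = m^3 - 16*m^2 - 3*sqrt(2)*m^2/2 + 24*sqrt(2)*m + 64*m - 96*sqrt(2)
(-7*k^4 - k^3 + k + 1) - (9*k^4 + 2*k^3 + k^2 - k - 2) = -16*k^4 - 3*k^3 - k^2 + 2*k + 3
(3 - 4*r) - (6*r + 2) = 1 - 10*r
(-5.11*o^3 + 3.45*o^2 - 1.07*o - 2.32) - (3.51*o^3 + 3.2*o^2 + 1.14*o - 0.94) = -8.62*o^3 + 0.25*o^2 - 2.21*o - 1.38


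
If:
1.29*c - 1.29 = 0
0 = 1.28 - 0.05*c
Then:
No Solution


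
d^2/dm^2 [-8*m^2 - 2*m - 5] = -16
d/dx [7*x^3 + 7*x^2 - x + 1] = 21*x^2 + 14*x - 1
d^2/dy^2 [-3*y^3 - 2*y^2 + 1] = -18*y - 4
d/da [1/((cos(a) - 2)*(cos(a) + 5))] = (2*cos(a) + 3)*sin(a)/((cos(a) - 2)^2*(cos(a) + 5)^2)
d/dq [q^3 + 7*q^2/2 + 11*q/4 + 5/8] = 3*q^2 + 7*q + 11/4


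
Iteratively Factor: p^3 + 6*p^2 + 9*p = (p + 3)*(p^2 + 3*p) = p*(p + 3)*(p + 3)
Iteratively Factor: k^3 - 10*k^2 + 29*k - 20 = (k - 1)*(k^2 - 9*k + 20) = (k - 5)*(k - 1)*(k - 4)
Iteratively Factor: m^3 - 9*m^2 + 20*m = (m - 5)*(m^2 - 4*m) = (m - 5)*(m - 4)*(m)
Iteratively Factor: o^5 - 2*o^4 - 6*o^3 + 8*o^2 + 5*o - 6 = (o - 1)*(o^4 - o^3 - 7*o^2 + o + 6) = (o - 3)*(o - 1)*(o^3 + 2*o^2 - o - 2) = (o - 3)*(o - 1)^2*(o^2 + 3*o + 2) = (o - 3)*(o - 1)^2*(o + 2)*(o + 1)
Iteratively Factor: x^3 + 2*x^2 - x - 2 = (x - 1)*(x^2 + 3*x + 2) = (x - 1)*(x + 2)*(x + 1)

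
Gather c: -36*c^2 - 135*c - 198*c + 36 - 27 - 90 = -36*c^2 - 333*c - 81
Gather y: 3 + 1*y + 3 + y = 2*y + 6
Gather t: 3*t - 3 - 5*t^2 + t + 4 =-5*t^2 + 4*t + 1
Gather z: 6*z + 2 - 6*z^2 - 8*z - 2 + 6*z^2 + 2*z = 0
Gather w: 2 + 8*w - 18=8*w - 16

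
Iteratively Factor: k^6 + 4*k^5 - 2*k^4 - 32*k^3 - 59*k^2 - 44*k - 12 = (k + 2)*(k^5 + 2*k^4 - 6*k^3 - 20*k^2 - 19*k - 6) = (k + 2)^2*(k^4 - 6*k^2 - 8*k - 3) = (k + 1)*(k + 2)^2*(k^3 - k^2 - 5*k - 3) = (k + 1)^2*(k + 2)^2*(k^2 - 2*k - 3) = (k - 3)*(k + 1)^2*(k + 2)^2*(k + 1)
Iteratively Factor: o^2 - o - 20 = (o + 4)*(o - 5)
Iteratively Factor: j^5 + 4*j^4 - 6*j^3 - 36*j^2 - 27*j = (j + 3)*(j^4 + j^3 - 9*j^2 - 9*j) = j*(j + 3)*(j^3 + j^2 - 9*j - 9) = j*(j - 3)*(j + 3)*(j^2 + 4*j + 3) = j*(j - 3)*(j + 3)^2*(j + 1)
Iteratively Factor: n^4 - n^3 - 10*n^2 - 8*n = (n - 4)*(n^3 + 3*n^2 + 2*n) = (n - 4)*(n + 2)*(n^2 + n) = n*(n - 4)*(n + 2)*(n + 1)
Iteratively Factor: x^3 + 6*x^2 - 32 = (x - 2)*(x^2 + 8*x + 16) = (x - 2)*(x + 4)*(x + 4)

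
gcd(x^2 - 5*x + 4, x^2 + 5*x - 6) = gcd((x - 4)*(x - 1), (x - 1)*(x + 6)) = x - 1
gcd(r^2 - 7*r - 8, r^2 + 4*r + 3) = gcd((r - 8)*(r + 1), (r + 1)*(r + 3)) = r + 1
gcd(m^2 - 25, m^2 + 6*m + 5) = m + 5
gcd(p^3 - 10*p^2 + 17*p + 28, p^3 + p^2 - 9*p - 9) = p + 1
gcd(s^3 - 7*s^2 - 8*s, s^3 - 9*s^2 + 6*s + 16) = s^2 - 7*s - 8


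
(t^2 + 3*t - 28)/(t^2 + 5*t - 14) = (t - 4)/(t - 2)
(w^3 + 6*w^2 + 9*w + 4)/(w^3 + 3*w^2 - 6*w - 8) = (w + 1)/(w - 2)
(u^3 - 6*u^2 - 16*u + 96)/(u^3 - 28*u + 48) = (u^2 - 2*u - 24)/(u^2 + 4*u - 12)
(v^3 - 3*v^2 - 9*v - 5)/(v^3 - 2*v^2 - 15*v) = (v^2 + 2*v + 1)/(v*(v + 3))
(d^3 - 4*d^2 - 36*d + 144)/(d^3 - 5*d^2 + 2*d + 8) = (d^2 - 36)/(d^2 - d - 2)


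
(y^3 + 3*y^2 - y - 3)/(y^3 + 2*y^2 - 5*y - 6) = (y - 1)/(y - 2)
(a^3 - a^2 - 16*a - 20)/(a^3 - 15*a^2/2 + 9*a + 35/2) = 2*(a^2 + 4*a + 4)/(2*a^2 - 5*a - 7)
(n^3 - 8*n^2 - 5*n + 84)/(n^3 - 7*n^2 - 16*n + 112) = (n + 3)/(n + 4)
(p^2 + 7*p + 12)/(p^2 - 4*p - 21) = (p + 4)/(p - 7)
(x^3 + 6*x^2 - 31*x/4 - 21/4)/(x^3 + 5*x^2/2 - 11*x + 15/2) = (2*x^2 + 15*x + 7)/(2*(x^2 + 4*x - 5))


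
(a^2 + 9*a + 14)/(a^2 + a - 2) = (a + 7)/(a - 1)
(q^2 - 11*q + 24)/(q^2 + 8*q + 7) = (q^2 - 11*q + 24)/(q^2 + 8*q + 7)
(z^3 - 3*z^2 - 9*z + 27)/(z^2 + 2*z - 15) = (z^2 - 9)/(z + 5)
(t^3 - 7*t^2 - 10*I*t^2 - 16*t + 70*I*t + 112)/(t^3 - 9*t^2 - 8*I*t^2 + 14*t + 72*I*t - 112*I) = (t - 2*I)/(t - 2)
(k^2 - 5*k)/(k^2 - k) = (k - 5)/(k - 1)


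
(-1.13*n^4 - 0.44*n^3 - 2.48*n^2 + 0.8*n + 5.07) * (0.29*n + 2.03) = -0.3277*n^5 - 2.4215*n^4 - 1.6124*n^3 - 4.8024*n^2 + 3.0943*n + 10.2921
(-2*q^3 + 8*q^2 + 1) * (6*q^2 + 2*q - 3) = -12*q^5 + 44*q^4 + 22*q^3 - 18*q^2 + 2*q - 3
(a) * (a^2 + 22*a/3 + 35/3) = a^3 + 22*a^2/3 + 35*a/3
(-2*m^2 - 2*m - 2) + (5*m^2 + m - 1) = 3*m^2 - m - 3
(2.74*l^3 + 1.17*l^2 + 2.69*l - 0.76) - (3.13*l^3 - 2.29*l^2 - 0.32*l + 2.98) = -0.39*l^3 + 3.46*l^2 + 3.01*l - 3.74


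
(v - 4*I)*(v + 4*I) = v^2 + 16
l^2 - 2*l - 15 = (l - 5)*(l + 3)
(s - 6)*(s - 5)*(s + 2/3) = s^3 - 31*s^2/3 + 68*s/3 + 20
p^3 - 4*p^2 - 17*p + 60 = (p - 5)*(p - 3)*(p + 4)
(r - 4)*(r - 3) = r^2 - 7*r + 12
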